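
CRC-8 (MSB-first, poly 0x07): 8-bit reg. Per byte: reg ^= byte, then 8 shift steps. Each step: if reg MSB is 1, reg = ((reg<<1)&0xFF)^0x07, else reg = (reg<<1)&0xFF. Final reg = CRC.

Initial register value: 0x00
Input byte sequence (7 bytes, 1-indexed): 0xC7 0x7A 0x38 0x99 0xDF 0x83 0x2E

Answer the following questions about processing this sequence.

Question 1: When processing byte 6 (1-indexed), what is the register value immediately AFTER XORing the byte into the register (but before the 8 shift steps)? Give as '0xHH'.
Register before byte 6: 0x27
Byte 6: 0x83
0x27 XOR 0x83 = 0xA4

Answer: 0xA4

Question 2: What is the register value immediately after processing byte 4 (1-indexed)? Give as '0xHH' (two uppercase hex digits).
Answer: 0xBF

Derivation:
After byte 1 (0xC7): reg=0x5B
After byte 2 (0x7A): reg=0xE7
After byte 3 (0x38): reg=0x13
After byte 4 (0x99): reg=0xBF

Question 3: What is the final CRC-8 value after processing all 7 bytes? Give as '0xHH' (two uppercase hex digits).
Answer: 0x86

Derivation:
After byte 1 (0xC7): reg=0x5B
After byte 2 (0x7A): reg=0xE7
After byte 3 (0x38): reg=0x13
After byte 4 (0x99): reg=0xBF
After byte 5 (0xDF): reg=0x27
After byte 6 (0x83): reg=0x75
After byte 7 (0x2E): reg=0x86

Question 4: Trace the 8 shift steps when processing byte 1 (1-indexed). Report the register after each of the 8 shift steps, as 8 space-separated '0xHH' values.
Answer: 0x89 0x15 0x2A 0x54 0xA8 0x57 0xAE 0x5B

Derivation:
Register before byte 1: 0x00
After XOR with byte 0xC7: 0xC7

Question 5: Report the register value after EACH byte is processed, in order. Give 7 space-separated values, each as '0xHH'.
0x5B 0xE7 0x13 0xBF 0x27 0x75 0x86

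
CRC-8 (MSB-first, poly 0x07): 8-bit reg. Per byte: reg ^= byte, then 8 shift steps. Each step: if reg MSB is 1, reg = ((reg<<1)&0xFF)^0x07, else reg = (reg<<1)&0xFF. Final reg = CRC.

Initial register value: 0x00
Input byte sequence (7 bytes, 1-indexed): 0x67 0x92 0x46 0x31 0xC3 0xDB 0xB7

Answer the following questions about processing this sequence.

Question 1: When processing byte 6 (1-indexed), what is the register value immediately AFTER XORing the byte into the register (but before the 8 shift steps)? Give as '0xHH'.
Answer: 0x74

Derivation:
Register before byte 6: 0xAF
Byte 6: 0xDB
0xAF XOR 0xDB = 0x74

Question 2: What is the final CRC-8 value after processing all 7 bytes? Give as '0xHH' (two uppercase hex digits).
Answer: 0xFA

Derivation:
After byte 1 (0x67): reg=0x32
After byte 2 (0x92): reg=0x69
After byte 3 (0x46): reg=0xCD
After byte 4 (0x31): reg=0xFA
After byte 5 (0xC3): reg=0xAF
After byte 6 (0xDB): reg=0x4B
After byte 7 (0xB7): reg=0xFA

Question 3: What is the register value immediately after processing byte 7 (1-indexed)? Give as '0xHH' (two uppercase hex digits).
Answer: 0xFA

Derivation:
After byte 1 (0x67): reg=0x32
After byte 2 (0x92): reg=0x69
After byte 3 (0x46): reg=0xCD
After byte 4 (0x31): reg=0xFA
After byte 5 (0xC3): reg=0xAF
After byte 6 (0xDB): reg=0x4B
After byte 7 (0xB7): reg=0xFA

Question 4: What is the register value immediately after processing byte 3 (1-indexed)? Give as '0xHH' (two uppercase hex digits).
After byte 1 (0x67): reg=0x32
After byte 2 (0x92): reg=0x69
After byte 3 (0x46): reg=0xCD

Answer: 0xCD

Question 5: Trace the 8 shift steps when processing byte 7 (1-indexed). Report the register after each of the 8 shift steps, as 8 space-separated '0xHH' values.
After byte 1 (0x67): reg=0x32
After byte 2 (0x92): reg=0x69
After byte 3 (0x46): reg=0xCD
After byte 4 (0x31): reg=0xFA
After byte 5 (0xC3): reg=0xAF
After byte 6 (0xDB): reg=0x4B
Register before byte 7: 0x4B
After XOR with byte 0xB7: 0xFC

Answer: 0xFF 0xF9 0xF5 0xED 0xDD 0xBD 0x7D 0xFA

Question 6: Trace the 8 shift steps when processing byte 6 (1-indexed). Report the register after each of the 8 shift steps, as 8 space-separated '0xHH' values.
After byte 1 (0x67): reg=0x32
After byte 2 (0x92): reg=0x69
After byte 3 (0x46): reg=0xCD
After byte 4 (0x31): reg=0xFA
After byte 5 (0xC3): reg=0xAF
Register before byte 6: 0xAF
After XOR with byte 0xDB: 0x74

Answer: 0xE8 0xD7 0xA9 0x55 0xAA 0x53 0xA6 0x4B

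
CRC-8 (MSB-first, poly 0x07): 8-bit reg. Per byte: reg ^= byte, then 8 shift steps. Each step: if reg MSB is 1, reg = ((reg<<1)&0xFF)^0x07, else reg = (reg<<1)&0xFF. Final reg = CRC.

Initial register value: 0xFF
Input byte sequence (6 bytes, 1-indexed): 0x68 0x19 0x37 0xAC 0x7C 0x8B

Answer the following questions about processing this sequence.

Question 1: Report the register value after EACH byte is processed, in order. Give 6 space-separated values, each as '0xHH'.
0xEC 0xC5 0xD0 0x73 0x2D 0x7B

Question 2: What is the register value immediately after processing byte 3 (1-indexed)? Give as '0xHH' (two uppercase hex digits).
Answer: 0xD0

Derivation:
After byte 1 (0x68): reg=0xEC
After byte 2 (0x19): reg=0xC5
After byte 3 (0x37): reg=0xD0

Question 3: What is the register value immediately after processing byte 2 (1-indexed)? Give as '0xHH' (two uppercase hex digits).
Answer: 0xC5

Derivation:
After byte 1 (0x68): reg=0xEC
After byte 2 (0x19): reg=0xC5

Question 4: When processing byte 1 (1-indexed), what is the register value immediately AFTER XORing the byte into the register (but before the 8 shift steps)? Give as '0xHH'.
Answer: 0x97

Derivation:
Register before byte 1: 0xFF
Byte 1: 0x68
0xFF XOR 0x68 = 0x97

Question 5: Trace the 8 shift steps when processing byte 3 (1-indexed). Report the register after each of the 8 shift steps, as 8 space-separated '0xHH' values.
Answer: 0xE3 0xC1 0x85 0x0D 0x1A 0x34 0x68 0xD0

Derivation:
After byte 1 (0x68): reg=0xEC
After byte 2 (0x19): reg=0xC5
Register before byte 3: 0xC5
After XOR with byte 0x37: 0xF2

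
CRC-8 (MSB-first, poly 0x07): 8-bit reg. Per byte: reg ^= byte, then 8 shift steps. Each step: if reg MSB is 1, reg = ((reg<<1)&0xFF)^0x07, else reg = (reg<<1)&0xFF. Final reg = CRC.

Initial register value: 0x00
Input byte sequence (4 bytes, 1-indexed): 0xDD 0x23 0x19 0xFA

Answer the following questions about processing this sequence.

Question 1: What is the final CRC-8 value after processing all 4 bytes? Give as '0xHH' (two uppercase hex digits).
Answer: 0xCF

Derivation:
After byte 1 (0xDD): reg=0x1D
After byte 2 (0x23): reg=0xBA
After byte 3 (0x19): reg=0x60
After byte 4 (0xFA): reg=0xCF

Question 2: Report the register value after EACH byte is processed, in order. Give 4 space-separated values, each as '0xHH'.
0x1D 0xBA 0x60 0xCF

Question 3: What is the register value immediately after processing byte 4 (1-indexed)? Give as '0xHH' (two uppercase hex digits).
Answer: 0xCF

Derivation:
After byte 1 (0xDD): reg=0x1D
After byte 2 (0x23): reg=0xBA
After byte 3 (0x19): reg=0x60
After byte 4 (0xFA): reg=0xCF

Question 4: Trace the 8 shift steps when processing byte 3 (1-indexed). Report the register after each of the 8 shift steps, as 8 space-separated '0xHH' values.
Answer: 0x41 0x82 0x03 0x06 0x0C 0x18 0x30 0x60

Derivation:
After byte 1 (0xDD): reg=0x1D
After byte 2 (0x23): reg=0xBA
Register before byte 3: 0xBA
After XOR with byte 0x19: 0xA3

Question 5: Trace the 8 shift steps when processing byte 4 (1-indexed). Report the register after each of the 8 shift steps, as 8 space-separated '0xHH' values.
Answer: 0x33 0x66 0xCC 0x9F 0x39 0x72 0xE4 0xCF

Derivation:
After byte 1 (0xDD): reg=0x1D
After byte 2 (0x23): reg=0xBA
After byte 3 (0x19): reg=0x60
Register before byte 4: 0x60
After XOR with byte 0xFA: 0x9A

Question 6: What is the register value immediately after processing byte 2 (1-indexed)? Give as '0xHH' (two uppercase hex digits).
After byte 1 (0xDD): reg=0x1D
After byte 2 (0x23): reg=0xBA

Answer: 0xBA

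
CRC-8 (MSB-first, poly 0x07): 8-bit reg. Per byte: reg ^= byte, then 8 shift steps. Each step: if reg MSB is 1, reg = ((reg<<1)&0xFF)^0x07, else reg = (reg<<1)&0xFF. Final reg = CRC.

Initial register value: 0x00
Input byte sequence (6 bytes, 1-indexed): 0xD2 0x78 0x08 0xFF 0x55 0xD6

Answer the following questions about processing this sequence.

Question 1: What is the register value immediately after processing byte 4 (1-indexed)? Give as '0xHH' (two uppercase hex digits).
After byte 1 (0xD2): reg=0x30
After byte 2 (0x78): reg=0xFF
After byte 3 (0x08): reg=0xCB
After byte 4 (0xFF): reg=0x8C

Answer: 0x8C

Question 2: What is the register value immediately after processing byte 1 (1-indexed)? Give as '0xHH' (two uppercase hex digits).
After byte 1 (0xD2): reg=0x30

Answer: 0x30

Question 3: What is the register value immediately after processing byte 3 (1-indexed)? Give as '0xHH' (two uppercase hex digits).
After byte 1 (0xD2): reg=0x30
After byte 2 (0x78): reg=0xFF
After byte 3 (0x08): reg=0xCB

Answer: 0xCB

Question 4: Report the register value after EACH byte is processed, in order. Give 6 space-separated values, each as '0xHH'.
0x30 0xFF 0xCB 0x8C 0x01 0x2B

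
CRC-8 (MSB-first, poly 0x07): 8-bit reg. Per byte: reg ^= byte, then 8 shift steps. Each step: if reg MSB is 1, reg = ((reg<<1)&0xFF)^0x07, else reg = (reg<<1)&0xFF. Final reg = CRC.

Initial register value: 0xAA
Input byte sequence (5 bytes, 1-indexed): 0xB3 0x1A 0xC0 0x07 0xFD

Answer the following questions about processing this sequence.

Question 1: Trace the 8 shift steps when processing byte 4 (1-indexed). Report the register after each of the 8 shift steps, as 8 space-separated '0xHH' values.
After byte 1 (0xB3): reg=0x4F
After byte 2 (0x1A): reg=0xAC
After byte 3 (0xC0): reg=0x03
Register before byte 4: 0x03
After XOR with byte 0x07: 0x04

Answer: 0x08 0x10 0x20 0x40 0x80 0x07 0x0E 0x1C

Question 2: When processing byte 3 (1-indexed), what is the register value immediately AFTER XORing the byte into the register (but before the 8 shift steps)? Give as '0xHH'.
Answer: 0x6C

Derivation:
Register before byte 3: 0xAC
Byte 3: 0xC0
0xAC XOR 0xC0 = 0x6C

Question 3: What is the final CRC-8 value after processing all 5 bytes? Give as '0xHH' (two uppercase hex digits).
After byte 1 (0xB3): reg=0x4F
After byte 2 (0x1A): reg=0xAC
After byte 3 (0xC0): reg=0x03
After byte 4 (0x07): reg=0x1C
After byte 5 (0xFD): reg=0xA9

Answer: 0xA9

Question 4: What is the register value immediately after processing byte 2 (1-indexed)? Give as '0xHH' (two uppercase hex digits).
After byte 1 (0xB3): reg=0x4F
After byte 2 (0x1A): reg=0xAC

Answer: 0xAC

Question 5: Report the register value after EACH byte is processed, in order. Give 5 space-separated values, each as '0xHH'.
0x4F 0xAC 0x03 0x1C 0xA9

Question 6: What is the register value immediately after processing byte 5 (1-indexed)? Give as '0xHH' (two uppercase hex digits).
After byte 1 (0xB3): reg=0x4F
After byte 2 (0x1A): reg=0xAC
After byte 3 (0xC0): reg=0x03
After byte 4 (0x07): reg=0x1C
After byte 5 (0xFD): reg=0xA9

Answer: 0xA9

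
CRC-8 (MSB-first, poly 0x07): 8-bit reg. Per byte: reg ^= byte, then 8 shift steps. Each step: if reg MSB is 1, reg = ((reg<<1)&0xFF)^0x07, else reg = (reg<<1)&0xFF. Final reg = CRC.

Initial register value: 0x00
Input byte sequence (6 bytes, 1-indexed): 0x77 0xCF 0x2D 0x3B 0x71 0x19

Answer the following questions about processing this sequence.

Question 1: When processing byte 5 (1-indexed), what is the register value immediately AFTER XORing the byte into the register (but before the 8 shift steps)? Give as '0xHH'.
Answer: 0x0D

Derivation:
Register before byte 5: 0x7C
Byte 5: 0x71
0x7C XOR 0x71 = 0x0D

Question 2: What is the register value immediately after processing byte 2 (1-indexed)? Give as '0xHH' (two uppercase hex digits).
Answer: 0xAA

Derivation:
After byte 1 (0x77): reg=0x42
After byte 2 (0xCF): reg=0xAA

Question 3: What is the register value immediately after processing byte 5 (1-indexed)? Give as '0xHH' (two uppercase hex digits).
Answer: 0x23

Derivation:
After byte 1 (0x77): reg=0x42
After byte 2 (0xCF): reg=0xAA
After byte 3 (0x2D): reg=0x9C
After byte 4 (0x3B): reg=0x7C
After byte 5 (0x71): reg=0x23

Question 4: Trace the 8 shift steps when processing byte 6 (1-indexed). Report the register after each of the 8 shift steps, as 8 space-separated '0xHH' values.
After byte 1 (0x77): reg=0x42
After byte 2 (0xCF): reg=0xAA
After byte 3 (0x2D): reg=0x9C
After byte 4 (0x3B): reg=0x7C
After byte 5 (0x71): reg=0x23
Register before byte 6: 0x23
After XOR with byte 0x19: 0x3A

Answer: 0x74 0xE8 0xD7 0xA9 0x55 0xAA 0x53 0xA6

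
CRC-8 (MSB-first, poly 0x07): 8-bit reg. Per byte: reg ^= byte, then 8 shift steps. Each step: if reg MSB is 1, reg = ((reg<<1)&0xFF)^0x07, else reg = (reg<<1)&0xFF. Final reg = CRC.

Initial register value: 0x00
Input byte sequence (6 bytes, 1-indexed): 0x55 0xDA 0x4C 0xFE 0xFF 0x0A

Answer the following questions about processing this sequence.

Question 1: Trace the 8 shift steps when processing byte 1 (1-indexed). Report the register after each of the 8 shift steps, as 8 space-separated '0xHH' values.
Answer: 0xAA 0x53 0xA6 0x4B 0x96 0x2B 0x56 0xAC

Derivation:
Register before byte 1: 0x00
After XOR with byte 0x55: 0x55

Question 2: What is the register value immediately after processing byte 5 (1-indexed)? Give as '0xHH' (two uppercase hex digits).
Answer: 0x0B

Derivation:
After byte 1 (0x55): reg=0xAC
After byte 2 (0xDA): reg=0x45
After byte 3 (0x4C): reg=0x3F
After byte 4 (0xFE): reg=0x49
After byte 5 (0xFF): reg=0x0B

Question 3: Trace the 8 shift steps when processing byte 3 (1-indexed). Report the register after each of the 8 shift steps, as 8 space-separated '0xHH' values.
Answer: 0x12 0x24 0x48 0x90 0x27 0x4E 0x9C 0x3F

Derivation:
After byte 1 (0x55): reg=0xAC
After byte 2 (0xDA): reg=0x45
Register before byte 3: 0x45
After XOR with byte 0x4C: 0x09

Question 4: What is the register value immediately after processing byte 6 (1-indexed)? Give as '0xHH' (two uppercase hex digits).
Answer: 0x07

Derivation:
After byte 1 (0x55): reg=0xAC
After byte 2 (0xDA): reg=0x45
After byte 3 (0x4C): reg=0x3F
After byte 4 (0xFE): reg=0x49
After byte 5 (0xFF): reg=0x0B
After byte 6 (0x0A): reg=0x07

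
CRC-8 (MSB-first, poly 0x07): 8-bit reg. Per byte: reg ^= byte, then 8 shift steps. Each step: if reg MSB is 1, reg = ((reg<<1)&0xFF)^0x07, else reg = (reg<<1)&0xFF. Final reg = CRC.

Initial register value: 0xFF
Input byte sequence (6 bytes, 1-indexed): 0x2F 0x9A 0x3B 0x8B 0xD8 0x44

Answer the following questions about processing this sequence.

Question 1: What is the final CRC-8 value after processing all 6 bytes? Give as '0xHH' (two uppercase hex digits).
Answer: 0x71

Derivation:
After byte 1 (0x2F): reg=0x3E
After byte 2 (0x9A): reg=0x75
After byte 3 (0x3B): reg=0xED
After byte 4 (0x8B): reg=0x35
After byte 5 (0xD8): reg=0x8D
After byte 6 (0x44): reg=0x71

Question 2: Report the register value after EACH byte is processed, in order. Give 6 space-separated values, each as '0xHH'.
0x3E 0x75 0xED 0x35 0x8D 0x71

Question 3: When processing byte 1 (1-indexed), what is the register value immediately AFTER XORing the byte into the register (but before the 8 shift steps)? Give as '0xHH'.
Register before byte 1: 0xFF
Byte 1: 0x2F
0xFF XOR 0x2F = 0xD0

Answer: 0xD0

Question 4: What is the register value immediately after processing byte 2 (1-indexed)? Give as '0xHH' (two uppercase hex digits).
After byte 1 (0x2F): reg=0x3E
After byte 2 (0x9A): reg=0x75

Answer: 0x75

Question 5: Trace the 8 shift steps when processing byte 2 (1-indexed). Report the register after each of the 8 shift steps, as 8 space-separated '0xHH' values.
Answer: 0x4F 0x9E 0x3B 0x76 0xEC 0xDF 0xB9 0x75

Derivation:
After byte 1 (0x2F): reg=0x3E
Register before byte 2: 0x3E
After XOR with byte 0x9A: 0xA4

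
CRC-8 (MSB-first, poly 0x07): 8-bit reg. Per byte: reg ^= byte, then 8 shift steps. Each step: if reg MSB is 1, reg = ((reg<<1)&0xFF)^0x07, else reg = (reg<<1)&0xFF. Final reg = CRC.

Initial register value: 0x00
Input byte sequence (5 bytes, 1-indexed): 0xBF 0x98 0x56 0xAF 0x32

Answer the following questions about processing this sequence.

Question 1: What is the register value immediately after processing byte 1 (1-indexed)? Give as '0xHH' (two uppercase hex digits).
After byte 1 (0xBF): reg=0x34

Answer: 0x34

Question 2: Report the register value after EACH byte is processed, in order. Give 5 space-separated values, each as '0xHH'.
0x34 0x4D 0x41 0x84 0x0B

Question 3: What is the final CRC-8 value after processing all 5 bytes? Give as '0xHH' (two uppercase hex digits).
Answer: 0x0B

Derivation:
After byte 1 (0xBF): reg=0x34
After byte 2 (0x98): reg=0x4D
After byte 3 (0x56): reg=0x41
After byte 4 (0xAF): reg=0x84
After byte 5 (0x32): reg=0x0B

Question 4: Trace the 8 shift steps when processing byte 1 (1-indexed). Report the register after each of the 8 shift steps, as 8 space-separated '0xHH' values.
Answer: 0x79 0xF2 0xE3 0xC1 0x85 0x0D 0x1A 0x34

Derivation:
Register before byte 1: 0x00
After XOR with byte 0xBF: 0xBF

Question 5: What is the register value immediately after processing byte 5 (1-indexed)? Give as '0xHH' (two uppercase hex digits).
Answer: 0x0B

Derivation:
After byte 1 (0xBF): reg=0x34
After byte 2 (0x98): reg=0x4D
After byte 3 (0x56): reg=0x41
After byte 4 (0xAF): reg=0x84
After byte 5 (0x32): reg=0x0B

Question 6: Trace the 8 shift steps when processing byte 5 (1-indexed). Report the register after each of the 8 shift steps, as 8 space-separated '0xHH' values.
Answer: 0x6B 0xD6 0xAB 0x51 0xA2 0x43 0x86 0x0B

Derivation:
After byte 1 (0xBF): reg=0x34
After byte 2 (0x98): reg=0x4D
After byte 3 (0x56): reg=0x41
After byte 4 (0xAF): reg=0x84
Register before byte 5: 0x84
After XOR with byte 0x32: 0xB6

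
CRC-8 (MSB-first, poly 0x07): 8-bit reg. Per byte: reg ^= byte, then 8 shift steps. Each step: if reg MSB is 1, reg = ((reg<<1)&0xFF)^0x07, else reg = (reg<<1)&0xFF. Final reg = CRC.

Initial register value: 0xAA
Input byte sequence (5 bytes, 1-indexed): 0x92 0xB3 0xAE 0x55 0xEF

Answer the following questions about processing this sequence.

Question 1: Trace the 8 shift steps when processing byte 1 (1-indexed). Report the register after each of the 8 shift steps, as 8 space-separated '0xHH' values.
Register before byte 1: 0xAA
After XOR with byte 0x92: 0x38

Answer: 0x70 0xE0 0xC7 0x89 0x15 0x2A 0x54 0xA8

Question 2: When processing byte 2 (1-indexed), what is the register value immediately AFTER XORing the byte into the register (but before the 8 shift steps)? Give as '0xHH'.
Answer: 0x1B

Derivation:
Register before byte 2: 0xA8
Byte 2: 0xB3
0xA8 XOR 0xB3 = 0x1B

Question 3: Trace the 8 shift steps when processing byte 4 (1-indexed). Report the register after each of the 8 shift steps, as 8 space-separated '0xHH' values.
After byte 1 (0x92): reg=0xA8
After byte 2 (0xB3): reg=0x41
After byte 3 (0xAE): reg=0x83
Register before byte 4: 0x83
After XOR with byte 0x55: 0xD6

Answer: 0xAB 0x51 0xA2 0x43 0x86 0x0B 0x16 0x2C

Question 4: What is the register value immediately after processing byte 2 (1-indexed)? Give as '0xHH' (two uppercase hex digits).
Answer: 0x41

Derivation:
After byte 1 (0x92): reg=0xA8
After byte 2 (0xB3): reg=0x41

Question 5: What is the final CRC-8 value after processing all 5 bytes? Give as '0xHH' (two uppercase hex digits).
After byte 1 (0x92): reg=0xA8
After byte 2 (0xB3): reg=0x41
After byte 3 (0xAE): reg=0x83
After byte 4 (0x55): reg=0x2C
After byte 5 (0xEF): reg=0x47

Answer: 0x47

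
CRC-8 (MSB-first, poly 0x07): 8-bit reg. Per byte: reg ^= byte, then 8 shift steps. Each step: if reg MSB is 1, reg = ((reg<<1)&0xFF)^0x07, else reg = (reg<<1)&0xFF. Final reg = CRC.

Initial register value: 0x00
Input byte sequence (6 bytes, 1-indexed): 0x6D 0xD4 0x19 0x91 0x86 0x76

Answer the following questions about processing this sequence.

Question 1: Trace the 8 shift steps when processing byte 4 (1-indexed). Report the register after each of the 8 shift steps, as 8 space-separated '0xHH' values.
Answer: 0xC8 0x97 0x29 0x52 0xA4 0x4F 0x9E 0x3B

Derivation:
After byte 1 (0x6D): reg=0x04
After byte 2 (0xD4): reg=0x3E
After byte 3 (0x19): reg=0xF5
Register before byte 4: 0xF5
After XOR with byte 0x91: 0x64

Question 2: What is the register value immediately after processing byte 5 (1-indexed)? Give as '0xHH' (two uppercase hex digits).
Answer: 0x3A

Derivation:
After byte 1 (0x6D): reg=0x04
After byte 2 (0xD4): reg=0x3E
After byte 3 (0x19): reg=0xF5
After byte 4 (0x91): reg=0x3B
After byte 5 (0x86): reg=0x3A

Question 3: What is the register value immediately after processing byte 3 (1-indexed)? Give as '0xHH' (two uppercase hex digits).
Answer: 0xF5

Derivation:
After byte 1 (0x6D): reg=0x04
After byte 2 (0xD4): reg=0x3E
After byte 3 (0x19): reg=0xF5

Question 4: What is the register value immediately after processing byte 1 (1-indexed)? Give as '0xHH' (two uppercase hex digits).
Answer: 0x04

Derivation:
After byte 1 (0x6D): reg=0x04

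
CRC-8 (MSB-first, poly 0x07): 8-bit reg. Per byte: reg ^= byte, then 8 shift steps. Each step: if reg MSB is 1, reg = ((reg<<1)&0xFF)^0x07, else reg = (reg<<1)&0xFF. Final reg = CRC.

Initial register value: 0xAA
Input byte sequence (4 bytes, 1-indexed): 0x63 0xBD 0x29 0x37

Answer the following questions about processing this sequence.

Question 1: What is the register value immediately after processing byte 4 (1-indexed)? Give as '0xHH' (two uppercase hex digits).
After byte 1 (0x63): reg=0x71
After byte 2 (0xBD): reg=0x6A
After byte 3 (0x29): reg=0xCE
After byte 4 (0x37): reg=0xE1

Answer: 0xE1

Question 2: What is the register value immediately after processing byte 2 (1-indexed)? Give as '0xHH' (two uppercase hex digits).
After byte 1 (0x63): reg=0x71
After byte 2 (0xBD): reg=0x6A

Answer: 0x6A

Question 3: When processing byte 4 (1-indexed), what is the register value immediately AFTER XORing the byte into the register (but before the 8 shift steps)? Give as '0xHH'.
Register before byte 4: 0xCE
Byte 4: 0x37
0xCE XOR 0x37 = 0xF9

Answer: 0xF9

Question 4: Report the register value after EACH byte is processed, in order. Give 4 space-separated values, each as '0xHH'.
0x71 0x6A 0xCE 0xE1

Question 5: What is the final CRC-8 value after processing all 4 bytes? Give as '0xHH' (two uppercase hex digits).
Answer: 0xE1

Derivation:
After byte 1 (0x63): reg=0x71
After byte 2 (0xBD): reg=0x6A
After byte 3 (0x29): reg=0xCE
After byte 4 (0x37): reg=0xE1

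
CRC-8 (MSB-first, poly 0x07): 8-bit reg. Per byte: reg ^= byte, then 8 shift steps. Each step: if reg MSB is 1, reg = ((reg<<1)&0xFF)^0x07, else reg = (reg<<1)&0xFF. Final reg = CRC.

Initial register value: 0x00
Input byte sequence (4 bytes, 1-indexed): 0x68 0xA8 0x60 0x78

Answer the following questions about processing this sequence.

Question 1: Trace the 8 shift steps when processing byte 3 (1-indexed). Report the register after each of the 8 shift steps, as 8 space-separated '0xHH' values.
After byte 1 (0x68): reg=0x1F
After byte 2 (0xA8): reg=0x0C
Register before byte 3: 0x0C
After XOR with byte 0x60: 0x6C

Answer: 0xD8 0xB7 0x69 0xD2 0xA3 0x41 0x82 0x03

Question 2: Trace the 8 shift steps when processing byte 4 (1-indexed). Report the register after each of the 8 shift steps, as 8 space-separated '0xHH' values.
After byte 1 (0x68): reg=0x1F
After byte 2 (0xA8): reg=0x0C
After byte 3 (0x60): reg=0x03
Register before byte 4: 0x03
After XOR with byte 0x78: 0x7B

Answer: 0xF6 0xEB 0xD1 0xA5 0x4D 0x9A 0x33 0x66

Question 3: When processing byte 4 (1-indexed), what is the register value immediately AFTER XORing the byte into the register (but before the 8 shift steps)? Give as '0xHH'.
Register before byte 4: 0x03
Byte 4: 0x78
0x03 XOR 0x78 = 0x7B

Answer: 0x7B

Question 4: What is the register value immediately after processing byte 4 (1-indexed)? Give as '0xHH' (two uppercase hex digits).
Answer: 0x66

Derivation:
After byte 1 (0x68): reg=0x1F
After byte 2 (0xA8): reg=0x0C
After byte 3 (0x60): reg=0x03
After byte 4 (0x78): reg=0x66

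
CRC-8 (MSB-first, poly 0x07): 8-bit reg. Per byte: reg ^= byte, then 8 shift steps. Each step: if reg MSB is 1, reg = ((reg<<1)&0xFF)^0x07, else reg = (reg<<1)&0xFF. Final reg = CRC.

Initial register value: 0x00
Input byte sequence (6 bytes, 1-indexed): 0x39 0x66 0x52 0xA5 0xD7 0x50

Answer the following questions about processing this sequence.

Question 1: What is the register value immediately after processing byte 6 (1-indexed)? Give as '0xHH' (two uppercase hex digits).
Answer: 0x1A

Derivation:
After byte 1 (0x39): reg=0xAF
After byte 2 (0x66): reg=0x71
After byte 3 (0x52): reg=0xE9
After byte 4 (0xA5): reg=0xE3
After byte 5 (0xD7): reg=0x8C
After byte 6 (0x50): reg=0x1A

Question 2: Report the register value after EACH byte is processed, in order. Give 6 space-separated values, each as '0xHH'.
0xAF 0x71 0xE9 0xE3 0x8C 0x1A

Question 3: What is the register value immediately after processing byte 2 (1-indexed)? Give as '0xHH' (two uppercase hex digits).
After byte 1 (0x39): reg=0xAF
After byte 2 (0x66): reg=0x71

Answer: 0x71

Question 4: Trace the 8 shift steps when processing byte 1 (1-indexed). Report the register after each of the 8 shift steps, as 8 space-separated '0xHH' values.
Answer: 0x72 0xE4 0xCF 0x99 0x35 0x6A 0xD4 0xAF

Derivation:
Register before byte 1: 0x00
After XOR with byte 0x39: 0x39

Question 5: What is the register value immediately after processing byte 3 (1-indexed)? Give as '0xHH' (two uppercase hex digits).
After byte 1 (0x39): reg=0xAF
After byte 2 (0x66): reg=0x71
After byte 3 (0x52): reg=0xE9

Answer: 0xE9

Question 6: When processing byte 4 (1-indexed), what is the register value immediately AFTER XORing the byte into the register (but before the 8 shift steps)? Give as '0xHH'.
Answer: 0x4C

Derivation:
Register before byte 4: 0xE9
Byte 4: 0xA5
0xE9 XOR 0xA5 = 0x4C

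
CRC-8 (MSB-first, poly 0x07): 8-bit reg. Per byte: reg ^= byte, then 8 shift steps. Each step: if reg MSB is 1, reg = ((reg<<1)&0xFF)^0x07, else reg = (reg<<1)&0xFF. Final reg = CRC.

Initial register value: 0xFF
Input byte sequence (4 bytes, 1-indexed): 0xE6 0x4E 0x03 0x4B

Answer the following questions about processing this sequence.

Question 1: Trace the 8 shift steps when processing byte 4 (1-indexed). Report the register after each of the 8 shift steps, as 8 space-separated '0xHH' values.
After byte 1 (0xE6): reg=0x4F
After byte 2 (0x4E): reg=0x07
After byte 3 (0x03): reg=0x1C
Register before byte 4: 0x1C
After XOR with byte 0x4B: 0x57

Answer: 0xAE 0x5B 0xB6 0x6B 0xD6 0xAB 0x51 0xA2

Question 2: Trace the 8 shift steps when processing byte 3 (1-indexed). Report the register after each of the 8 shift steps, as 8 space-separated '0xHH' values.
After byte 1 (0xE6): reg=0x4F
After byte 2 (0x4E): reg=0x07
Register before byte 3: 0x07
After XOR with byte 0x03: 0x04

Answer: 0x08 0x10 0x20 0x40 0x80 0x07 0x0E 0x1C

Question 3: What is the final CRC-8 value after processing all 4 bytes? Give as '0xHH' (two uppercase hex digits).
After byte 1 (0xE6): reg=0x4F
After byte 2 (0x4E): reg=0x07
After byte 3 (0x03): reg=0x1C
After byte 4 (0x4B): reg=0xA2

Answer: 0xA2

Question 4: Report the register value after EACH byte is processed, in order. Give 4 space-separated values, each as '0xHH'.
0x4F 0x07 0x1C 0xA2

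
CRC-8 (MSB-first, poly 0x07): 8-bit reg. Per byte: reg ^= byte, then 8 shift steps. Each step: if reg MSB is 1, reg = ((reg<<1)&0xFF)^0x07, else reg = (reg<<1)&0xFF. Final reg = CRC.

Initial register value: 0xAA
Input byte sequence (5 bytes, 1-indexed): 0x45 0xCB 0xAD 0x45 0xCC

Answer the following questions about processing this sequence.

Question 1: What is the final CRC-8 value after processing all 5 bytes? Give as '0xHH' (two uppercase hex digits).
After byte 1 (0x45): reg=0x83
After byte 2 (0xCB): reg=0xFF
After byte 3 (0xAD): reg=0xB9
After byte 4 (0x45): reg=0xFA
After byte 5 (0xCC): reg=0x82

Answer: 0x82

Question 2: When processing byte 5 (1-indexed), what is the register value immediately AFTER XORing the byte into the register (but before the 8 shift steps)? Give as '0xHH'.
Answer: 0x36

Derivation:
Register before byte 5: 0xFA
Byte 5: 0xCC
0xFA XOR 0xCC = 0x36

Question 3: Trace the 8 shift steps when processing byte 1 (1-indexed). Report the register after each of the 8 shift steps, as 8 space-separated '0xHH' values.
Register before byte 1: 0xAA
After XOR with byte 0x45: 0xEF

Answer: 0xD9 0xB5 0x6D 0xDA 0xB3 0x61 0xC2 0x83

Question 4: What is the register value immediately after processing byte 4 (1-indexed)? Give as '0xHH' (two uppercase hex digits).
Answer: 0xFA

Derivation:
After byte 1 (0x45): reg=0x83
After byte 2 (0xCB): reg=0xFF
After byte 3 (0xAD): reg=0xB9
After byte 4 (0x45): reg=0xFA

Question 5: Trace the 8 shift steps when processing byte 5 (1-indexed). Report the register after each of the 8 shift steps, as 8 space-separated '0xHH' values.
After byte 1 (0x45): reg=0x83
After byte 2 (0xCB): reg=0xFF
After byte 3 (0xAD): reg=0xB9
After byte 4 (0x45): reg=0xFA
Register before byte 5: 0xFA
After XOR with byte 0xCC: 0x36

Answer: 0x6C 0xD8 0xB7 0x69 0xD2 0xA3 0x41 0x82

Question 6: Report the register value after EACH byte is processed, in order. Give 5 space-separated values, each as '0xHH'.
0x83 0xFF 0xB9 0xFA 0x82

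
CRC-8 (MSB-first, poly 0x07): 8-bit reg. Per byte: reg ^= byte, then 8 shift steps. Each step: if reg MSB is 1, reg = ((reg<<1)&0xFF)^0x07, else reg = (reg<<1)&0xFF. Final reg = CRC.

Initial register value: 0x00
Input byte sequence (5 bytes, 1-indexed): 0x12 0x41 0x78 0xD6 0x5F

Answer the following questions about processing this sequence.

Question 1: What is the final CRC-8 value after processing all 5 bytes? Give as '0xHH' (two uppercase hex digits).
Answer: 0x13

Derivation:
After byte 1 (0x12): reg=0x7E
After byte 2 (0x41): reg=0xBD
After byte 3 (0x78): reg=0x55
After byte 4 (0xD6): reg=0x80
After byte 5 (0x5F): reg=0x13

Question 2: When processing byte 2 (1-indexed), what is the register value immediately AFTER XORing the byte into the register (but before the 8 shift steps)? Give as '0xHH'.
Answer: 0x3F

Derivation:
Register before byte 2: 0x7E
Byte 2: 0x41
0x7E XOR 0x41 = 0x3F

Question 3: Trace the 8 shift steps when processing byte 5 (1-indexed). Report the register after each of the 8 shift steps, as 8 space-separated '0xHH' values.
After byte 1 (0x12): reg=0x7E
After byte 2 (0x41): reg=0xBD
After byte 3 (0x78): reg=0x55
After byte 4 (0xD6): reg=0x80
Register before byte 5: 0x80
After XOR with byte 0x5F: 0xDF

Answer: 0xB9 0x75 0xEA 0xD3 0xA1 0x45 0x8A 0x13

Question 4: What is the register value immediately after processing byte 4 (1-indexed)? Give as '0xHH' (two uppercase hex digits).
Answer: 0x80

Derivation:
After byte 1 (0x12): reg=0x7E
After byte 2 (0x41): reg=0xBD
After byte 3 (0x78): reg=0x55
After byte 4 (0xD6): reg=0x80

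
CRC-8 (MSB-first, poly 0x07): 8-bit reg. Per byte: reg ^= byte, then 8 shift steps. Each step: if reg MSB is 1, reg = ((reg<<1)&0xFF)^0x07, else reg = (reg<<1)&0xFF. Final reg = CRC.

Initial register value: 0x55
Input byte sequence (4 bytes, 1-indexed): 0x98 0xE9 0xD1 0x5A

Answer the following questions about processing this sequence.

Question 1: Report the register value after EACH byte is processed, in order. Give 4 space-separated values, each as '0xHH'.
0x6D 0x95 0xDB 0x8E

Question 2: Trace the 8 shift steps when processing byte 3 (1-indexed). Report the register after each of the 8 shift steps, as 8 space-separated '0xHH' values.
Answer: 0x88 0x17 0x2E 0x5C 0xB8 0x77 0xEE 0xDB

Derivation:
After byte 1 (0x98): reg=0x6D
After byte 2 (0xE9): reg=0x95
Register before byte 3: 0x95
After XOR with byte 0xD1: 0x44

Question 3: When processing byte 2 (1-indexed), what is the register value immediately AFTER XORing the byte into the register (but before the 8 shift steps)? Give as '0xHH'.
Register before byte 2: 0x6D
Byte 2: 0xE9
0x6D XOR 0xE9 = 0x84

Answer: 0x84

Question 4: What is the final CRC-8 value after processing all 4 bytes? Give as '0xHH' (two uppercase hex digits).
After byte 1 (0x98): reg=0x6D
After byte 2 (0xE9): reg=0x95
After byte 3 (0xD1): reg=0xDB
After byte 4 (0x5A): reg=0x8E

Answer: 0x8E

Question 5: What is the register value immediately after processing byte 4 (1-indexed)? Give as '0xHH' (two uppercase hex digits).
Answer: 0x8E

Derivation:
After byte 1 (0x98): reg=0x6D
After byte 2 (0xE9): reg=0x95
After byte 3 (0xD1): reg=0xDB
After byte 4 (0x5A): reg=0x8E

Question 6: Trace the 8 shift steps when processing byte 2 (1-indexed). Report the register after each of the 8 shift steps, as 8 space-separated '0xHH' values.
Answer: 0x0F 0x1E 0x3C 0x78 0xF0 0xE7 0xC9 0x95

Derivation:
After byte 1 (0x98): reg=0x6D
Register before byte 2: 0x6D
After XOR with byte 0xE9: 0x84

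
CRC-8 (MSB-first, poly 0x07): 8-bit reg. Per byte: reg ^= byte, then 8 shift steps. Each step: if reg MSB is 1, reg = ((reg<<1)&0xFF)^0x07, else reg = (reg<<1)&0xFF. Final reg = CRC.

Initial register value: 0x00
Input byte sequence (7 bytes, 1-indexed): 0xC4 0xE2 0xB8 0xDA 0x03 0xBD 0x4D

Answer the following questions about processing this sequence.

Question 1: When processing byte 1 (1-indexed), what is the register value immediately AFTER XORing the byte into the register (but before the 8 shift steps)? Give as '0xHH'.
Register before byte 1: 0x00
Byte 1: 0xC4
0x00 XOR 0xC4 = 0xC4

Answer: 0xC4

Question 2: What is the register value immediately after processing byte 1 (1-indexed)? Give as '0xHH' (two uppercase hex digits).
After byte 1 (0xC4): reg=0x52

Answer: 0x52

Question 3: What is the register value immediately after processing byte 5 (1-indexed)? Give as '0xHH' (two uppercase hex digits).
After byte 1 (0xC4): reg=0x52
After byte 2 (0xE2): reg=0x19
After byte 3 (0xB8): reg=0x6E
After byte 4 (0xDA): reg=0x05
After byte 5 (0x03): reg=0x12

Answer: 0x12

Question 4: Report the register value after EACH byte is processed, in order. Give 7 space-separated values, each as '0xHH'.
0x52 0x19 0x6E 0x05 0x12 0x44 0x3F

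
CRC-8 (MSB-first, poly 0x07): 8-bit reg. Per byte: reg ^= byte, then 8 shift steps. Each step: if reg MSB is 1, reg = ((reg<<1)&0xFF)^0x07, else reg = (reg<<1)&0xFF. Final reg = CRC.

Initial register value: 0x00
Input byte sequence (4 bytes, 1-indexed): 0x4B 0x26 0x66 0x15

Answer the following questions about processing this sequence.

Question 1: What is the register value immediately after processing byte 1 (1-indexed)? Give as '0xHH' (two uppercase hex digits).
After byte 1 (0x4B): reg=0xF6

Answer: 0xF6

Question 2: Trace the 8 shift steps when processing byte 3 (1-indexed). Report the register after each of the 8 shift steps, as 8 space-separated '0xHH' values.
Answer: 0xB0 0x67 0xCE 0x9B 0x31 0x62 0xC4 0x8F

Derivation:
After byte 1 (0x4B): reg=0xF6
After byte 2 (0x26): reg=0x3E
Register before byte 3: 0x3E
After XOR with byte 0x66: 0x58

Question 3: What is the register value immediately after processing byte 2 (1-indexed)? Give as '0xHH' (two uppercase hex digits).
Answer: 0x3E

Derivation:
After byte 1 (0x4B): reg=0xF6
After byte 2 (0x26): reg=0x3E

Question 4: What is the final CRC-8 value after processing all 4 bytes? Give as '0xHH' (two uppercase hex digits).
Answer: 0xCF

Derivation:
After byte 1 (0x4B): reg=0xF6
After byte 2 (0x26): reg=0x3E
After byte 3 (0x66): reg=0x8F
After byte 4 (0x15): reg=0xCF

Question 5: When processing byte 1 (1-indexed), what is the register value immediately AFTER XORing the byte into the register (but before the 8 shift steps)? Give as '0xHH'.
Register before byte 1: 0x00
Byte 1: 0x4B
0x00 XOR 0x4B = 0x4B

Answer: 0x4B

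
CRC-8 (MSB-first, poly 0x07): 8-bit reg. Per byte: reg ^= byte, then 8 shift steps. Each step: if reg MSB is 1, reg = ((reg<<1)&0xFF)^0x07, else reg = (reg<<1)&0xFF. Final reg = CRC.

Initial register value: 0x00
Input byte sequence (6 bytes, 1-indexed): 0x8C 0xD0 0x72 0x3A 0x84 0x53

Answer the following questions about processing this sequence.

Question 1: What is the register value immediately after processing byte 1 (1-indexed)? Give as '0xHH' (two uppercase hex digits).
After byte 1 (0x8C): reg=0xAD

Answer: 0xAD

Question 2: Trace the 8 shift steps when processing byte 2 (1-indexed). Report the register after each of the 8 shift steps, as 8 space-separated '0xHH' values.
After byte 1 (0x8C): reg=0xAD
Register before byte 2: 0xAD
After XOR with byte 0xD0: 0x7D

Answer: 0xFA 0xF3 0xE1 0xC5 0x8D 0x1D 0x3A 0x74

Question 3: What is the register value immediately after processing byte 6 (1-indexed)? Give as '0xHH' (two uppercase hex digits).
Answer: 0x4E

Derivation:
After byte 1 (0x8C): reg=0xAD
After byte 2 (0xD0): reg=0x74
After byte 3 (0x72): reg=0x12
After byte 4 (0x3A): reg=0xD8
After byte 5 (0x84): reg=0x93
After byte 6 (0x53): reg=0x4E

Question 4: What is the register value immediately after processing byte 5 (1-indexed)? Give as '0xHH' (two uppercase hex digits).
After byte 1 (0x8C): reg=0xAD
After byte 2 (0xD0): reg=0x74
After byte 3 (0x72): reg=0x12
After byte 4 (0x3A): reg=0xD8
After byte 5 (0x84): reg=0x93

Answer: 0x93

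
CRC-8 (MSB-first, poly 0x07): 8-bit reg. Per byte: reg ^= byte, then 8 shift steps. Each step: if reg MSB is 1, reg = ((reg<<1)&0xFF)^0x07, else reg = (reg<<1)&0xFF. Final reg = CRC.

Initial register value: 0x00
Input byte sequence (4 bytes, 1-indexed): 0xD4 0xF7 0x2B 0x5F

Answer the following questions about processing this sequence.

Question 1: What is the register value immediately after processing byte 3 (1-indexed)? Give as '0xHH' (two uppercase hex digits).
Answer: 0x2A

Derivation:
After byte 1 (0xD4): reg=0x22
After byte 2 (0xF7): reg=0x25
After byte 3 (0x2B): reg=0x2A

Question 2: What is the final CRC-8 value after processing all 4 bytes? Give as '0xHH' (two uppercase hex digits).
After byte 1 (0xD4): reg=0x22
After byte 2 (0xF7): reg=0x25
After byte 3 (0x2B): reg=0x2A
After byte 4 (0x5F): reg=0x4C

Answer: 0x4C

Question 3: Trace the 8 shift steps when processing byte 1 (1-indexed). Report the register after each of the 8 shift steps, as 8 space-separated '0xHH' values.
Register before byte 1: 0x00
After XOR with byte 0xD4: 0xD4

Answer: 0xAF 0x59 0xB2 0x63 0xC6 0x8B 0x11 0x22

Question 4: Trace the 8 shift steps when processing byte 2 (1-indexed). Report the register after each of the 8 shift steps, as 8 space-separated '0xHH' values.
Answer: 0xAD 0x5D 0xBA 0x73 0xE6 0xCB 0x91 0x25

Derivation:
After byte 1 (0xD4): reg=0x22
Register before byte 2: 0x22
After XOR with byte 0xF7: 0xD5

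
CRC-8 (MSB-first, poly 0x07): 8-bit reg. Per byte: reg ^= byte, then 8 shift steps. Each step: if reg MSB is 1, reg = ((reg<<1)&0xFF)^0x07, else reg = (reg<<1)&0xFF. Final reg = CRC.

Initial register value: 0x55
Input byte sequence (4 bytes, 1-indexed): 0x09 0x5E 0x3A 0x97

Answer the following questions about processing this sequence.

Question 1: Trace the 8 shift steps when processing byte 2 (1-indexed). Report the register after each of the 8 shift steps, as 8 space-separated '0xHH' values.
After byte 1 (0x09): reg=0x93
Register before byte 2: 0x93
After XOR with byte 0x5E: 0xCD

Answer: 0x9D 0x3D 0x7A 0xF4 0xEF 0xD9 0xB5 0x6D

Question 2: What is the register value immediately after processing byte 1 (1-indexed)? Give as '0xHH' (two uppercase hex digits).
Answer: 0x93

Derivation:
After byte 1 (0x09): reg=0x93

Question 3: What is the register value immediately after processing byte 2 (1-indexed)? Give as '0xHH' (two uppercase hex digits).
Answer: 0x6D

Derivation:
After byte 1 (0x09): reg=0x93
After byte 2 (0x5E): reg=0x6D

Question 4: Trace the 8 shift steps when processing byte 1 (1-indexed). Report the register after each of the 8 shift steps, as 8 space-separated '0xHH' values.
Register before byte 1: 0x55
After XOR with byte 0x09: 0x5C

Answer: 0xB8 0x77 0xEE 0xDB 0xB1 0x65 0xCA 0x93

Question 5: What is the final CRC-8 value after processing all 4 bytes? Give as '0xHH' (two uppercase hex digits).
After byte 1 (0x09): reg=0x93
After byte 2 (0x5E): reg=0x6D
After byte 3 (0x3A): reg=0xA2
After byte 4 (0x97): reg=0x8B

Answer: 0x8B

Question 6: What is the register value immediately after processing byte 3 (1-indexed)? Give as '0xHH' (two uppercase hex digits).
Answer: 0xA2

Derivation:
After byte 1 (0x09): reg=0x93
After byte 2 (0x5E): reg=0x6D
After byte 3 (0x3A): reg=0xA2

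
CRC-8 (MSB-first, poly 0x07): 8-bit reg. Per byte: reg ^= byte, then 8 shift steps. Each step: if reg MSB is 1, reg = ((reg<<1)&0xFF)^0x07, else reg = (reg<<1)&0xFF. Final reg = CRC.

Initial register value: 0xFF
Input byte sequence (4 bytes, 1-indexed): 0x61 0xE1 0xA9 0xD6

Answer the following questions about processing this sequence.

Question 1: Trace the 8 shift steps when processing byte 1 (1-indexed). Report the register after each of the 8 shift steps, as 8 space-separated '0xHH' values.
Register before byte 1: 0xFF
After XOR with byte 0x61: 0x9E

Answer: 0x3B 0x76 0xEC 0xDF 0xB9 0x75 0xEA 0xD3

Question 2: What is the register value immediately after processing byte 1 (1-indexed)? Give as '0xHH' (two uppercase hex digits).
After byte 1 (0x61): reg=0xD3

Answer: 0xD3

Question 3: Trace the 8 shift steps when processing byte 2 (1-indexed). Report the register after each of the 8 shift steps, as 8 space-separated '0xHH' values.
Answer: 0x64 0xC8 0x97 0x29 0x52 0xA4 0x4F 0x9E

Derivation:
After byte 1 (0x61): reg=0xD3
Register before byte 2: 0xD3
After XOR with byte 0xE1: 0x32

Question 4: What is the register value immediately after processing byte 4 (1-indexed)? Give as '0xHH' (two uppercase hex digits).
Answer: 0xBE

Derivation:
After byte 1 (0x61): reg=0xD3
After byte 2 (0xE1): reg=0x9E
After byte 3 (0xA9): reg=0x85
After byte 4 (0xD6): reg=0xBE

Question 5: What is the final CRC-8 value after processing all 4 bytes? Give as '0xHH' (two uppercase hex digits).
Answer: 0xBE

Derivation:
After byte 1 (0x61): reg=0xD3
After byte 2 (0xE1): reg=0x9E
After byte 3 (0xA9): reg=0x85
After byte 4 (0xD6): reg=0xBE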